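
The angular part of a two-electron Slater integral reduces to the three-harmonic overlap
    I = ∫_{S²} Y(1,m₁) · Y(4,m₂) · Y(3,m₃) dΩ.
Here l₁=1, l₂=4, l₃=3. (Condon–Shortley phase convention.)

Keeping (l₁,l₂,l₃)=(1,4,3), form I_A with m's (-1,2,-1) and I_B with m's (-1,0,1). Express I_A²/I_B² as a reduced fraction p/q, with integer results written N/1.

5/2

Shared (l₁,l₂,l₃)=(1,4,3): N and (l;000)² cancel in I_A²/I_B².
A: Δ = 2!·0!·6!/9! = 1/252; Racah Σ t=2..2: t=2:+1/96 = 1/96; ⇒ 3j(1 4 3; -1 2 -1)² = 5/84, sgn +1
B: Δ = 2!·0!·6!/9! = 1/252; Racah Σ t=2..2: t=2:+1/96 = 1/96; ⇒ 3j(1 4 3; -1 0 1)² = 1/42, sgn +1
I_A²/I_B² = (5/84)/(1/42) = 5/2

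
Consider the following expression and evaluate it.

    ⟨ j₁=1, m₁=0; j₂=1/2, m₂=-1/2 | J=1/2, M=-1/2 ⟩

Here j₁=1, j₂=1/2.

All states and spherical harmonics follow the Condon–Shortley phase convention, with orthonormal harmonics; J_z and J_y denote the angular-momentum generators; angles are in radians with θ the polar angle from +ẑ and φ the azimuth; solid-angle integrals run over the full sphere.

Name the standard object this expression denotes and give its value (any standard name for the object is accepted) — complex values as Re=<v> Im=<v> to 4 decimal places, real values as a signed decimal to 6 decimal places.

Clebsch–Gordan coefficient, +√(1/3) ≈ +0.577350

This is a Clebsch–Gordan (vector-coupling) coefficient.
triangle: 1!·1!·0!/3! = 1/6
(j±m)!: 1!·1!·0!·1!·0!·1! = 1
prefactor² = (2J+1)·Δ·N² = 1/3
  k=0: +1/(0!·1!·1!·0!·0!·0!) = 1
Σ = 1  ⇒  CG² = 1/3·1² = 1/3
CG = +√(1/3) = +0.577350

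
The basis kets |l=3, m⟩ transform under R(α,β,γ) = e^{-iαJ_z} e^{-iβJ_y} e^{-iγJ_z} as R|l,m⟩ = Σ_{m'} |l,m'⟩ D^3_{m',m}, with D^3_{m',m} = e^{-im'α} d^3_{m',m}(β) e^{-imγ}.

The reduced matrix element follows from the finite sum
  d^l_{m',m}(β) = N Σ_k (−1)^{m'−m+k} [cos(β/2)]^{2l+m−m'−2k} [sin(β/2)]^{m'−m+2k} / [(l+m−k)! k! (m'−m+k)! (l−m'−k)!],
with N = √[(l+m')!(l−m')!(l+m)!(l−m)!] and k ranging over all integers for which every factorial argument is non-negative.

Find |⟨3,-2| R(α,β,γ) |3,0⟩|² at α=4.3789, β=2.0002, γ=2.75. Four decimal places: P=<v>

D^3_{-2,0}(4.3789,2.0002,2.7500) = e^{-i·-2·4.3789}·d^3_{-2,0}(2.0002)·e^{-i·0·2.7500}. Compute d first:
Half-angle: c=0.540218, s=0.841525. N=√(1·120·6·6)=65.726707
Admissible k: 2..3 (factorial args all ≥0)
  k=2: (−1)^0·65.7267/(12)·0.5402^4·0.8415^2 = +0.330348
  k=3: (−1)^1·65.7267/(12)·0.5402^2·0.8415^4 = -0.801617
d^3_{-2,0}(2.0002) = +0.330348 -0.801617 = -0.471270
|D^3_{-2,0}|² = |d^3_{-2,0}(β)|² = (-0.471270)² = 0.222095 (the z-rotation phases have unit modulus)

P=0.2221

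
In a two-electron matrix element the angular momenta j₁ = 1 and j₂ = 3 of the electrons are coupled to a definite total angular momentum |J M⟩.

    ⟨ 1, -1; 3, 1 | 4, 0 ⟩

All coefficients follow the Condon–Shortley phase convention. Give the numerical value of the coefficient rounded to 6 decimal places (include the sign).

+√(3/14) = +0.462910

j₁+j₂−J=0  J+j₁−j₂=2  J−j₁+j₂=6  j₁+j₂+J+1=9
(j₁±m₁, j₂±m₂, J±M) = (0,2,4,2,4,4)
P² = 13824/7
sum k=0..0:
  [0] +1/96 = 1/96
S = 1/96
C² = P²·S² = 3/14 ; C = +0.462910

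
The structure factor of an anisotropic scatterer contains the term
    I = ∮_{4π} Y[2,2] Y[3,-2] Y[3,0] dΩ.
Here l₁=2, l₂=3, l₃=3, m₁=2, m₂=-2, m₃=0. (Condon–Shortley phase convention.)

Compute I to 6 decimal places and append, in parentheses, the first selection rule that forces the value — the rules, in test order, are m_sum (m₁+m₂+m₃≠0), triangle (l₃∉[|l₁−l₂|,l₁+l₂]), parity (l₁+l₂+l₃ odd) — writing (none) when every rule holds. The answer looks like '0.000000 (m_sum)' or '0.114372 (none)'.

m-sum 0 ✓  L=8 even ✓  1≤3≤5 ✓
Π(2lᵢ+1) = 5×7×7 = 245
triangle coeff Δ(2,3,3) = 1/3780
Σ_t [0,2]: t=0:+1/24 t=1:−1/4 t=2:+1/24 = -1/6
(3j)²=4/105 [(2 3 3; 0 0 0)], sign=+1
Σ_t [0,0]: t=0:+1/24 = 1/24
(3j)²=1/21 [(2 3 3; 2 -2 0)], sign=-1
⇒ 4πI² = 4/9
I = (-1)√(4/9/(4π)) = -0.18806319
No selection rule forces the value: the integral is nonzero (none).

-0.188063 (none)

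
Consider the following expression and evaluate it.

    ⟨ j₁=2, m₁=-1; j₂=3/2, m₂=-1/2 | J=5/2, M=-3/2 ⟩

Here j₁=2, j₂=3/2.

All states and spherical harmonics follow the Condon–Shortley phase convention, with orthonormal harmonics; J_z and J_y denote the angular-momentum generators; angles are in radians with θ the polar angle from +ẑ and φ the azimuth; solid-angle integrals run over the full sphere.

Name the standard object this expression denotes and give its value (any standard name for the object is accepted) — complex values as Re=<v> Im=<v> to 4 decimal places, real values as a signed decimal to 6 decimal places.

Clebsch–Gordan coefficient, −√(1/35) ≈ -0.169031

This is a Clebsch–Gordan (vector-coupling) coefficient.
j₁+j₂−J=1  J+j₁−j₂=3  J−j₁+j₂=2  j₁+j₂+J+1=7
(j₁±m₁, j₂±m₂, J±M) = (1,3,1,2,1,4)
P² = 144/35
sum k=0..1:
  [0] +1/6 = 1/6
  [1] −1/4 = -1/4
S = -1/12
C² = P²·S² = 1/35 ; C = -0.169031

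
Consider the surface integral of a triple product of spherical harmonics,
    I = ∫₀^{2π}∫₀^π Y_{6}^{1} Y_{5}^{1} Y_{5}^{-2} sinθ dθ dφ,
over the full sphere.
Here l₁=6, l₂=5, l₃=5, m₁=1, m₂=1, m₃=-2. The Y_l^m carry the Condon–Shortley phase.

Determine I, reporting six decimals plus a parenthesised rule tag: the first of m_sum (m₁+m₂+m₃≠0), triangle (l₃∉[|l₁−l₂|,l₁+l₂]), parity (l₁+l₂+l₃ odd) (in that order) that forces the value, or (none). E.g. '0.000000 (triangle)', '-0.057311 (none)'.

0.120248 (none)

Checks pass: Σm=0; 16 even; l₃=5∈[1,11].
(2·6+1)(2·5+1)(2·5+1) = 1573
Δ: 6! 6! 4! / 17! → 1/28588560
sum: t=1:−1/345600 t=2:+1/13824 t=3:−1/5184 t=4:+1/13824 t=5:−1/345600 = -7/129600
3j²(6 5 5; 0 0 0) = Δ·Π!·Σ² = 80/7293  (sign +1)
sum: t=2:+1/41472 t=3:−1/10368 t=4:+1/23040 t=5:−1/518400 = -1/32400
3j²(6 5 5; 1 1 -2) = Δ·Π!·Σ² = 128/12155  (sign +1)
combine: 4πI² = 1573·80/7293·128/12155 = 2048/11271
take √, sign +1: I = 0.12024827
No selection rule forces the value: the integral is nonzero (none).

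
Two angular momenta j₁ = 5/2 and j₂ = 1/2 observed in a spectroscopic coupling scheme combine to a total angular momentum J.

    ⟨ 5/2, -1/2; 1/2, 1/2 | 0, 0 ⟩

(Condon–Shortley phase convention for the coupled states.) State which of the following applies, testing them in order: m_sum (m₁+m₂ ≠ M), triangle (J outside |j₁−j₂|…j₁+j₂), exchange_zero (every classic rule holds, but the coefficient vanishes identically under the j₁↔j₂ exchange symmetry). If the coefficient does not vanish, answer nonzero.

triangle

m-sum: m₁+m₂ = -1/2+1/2 = 0, M = 0  ✓
triangle: need |j₁−j₂| ≤ J ≤ j₁+j₂, i.e. J ∈ [2, 3]; J = 0 is outside ✗ ⇒ coefficient is 0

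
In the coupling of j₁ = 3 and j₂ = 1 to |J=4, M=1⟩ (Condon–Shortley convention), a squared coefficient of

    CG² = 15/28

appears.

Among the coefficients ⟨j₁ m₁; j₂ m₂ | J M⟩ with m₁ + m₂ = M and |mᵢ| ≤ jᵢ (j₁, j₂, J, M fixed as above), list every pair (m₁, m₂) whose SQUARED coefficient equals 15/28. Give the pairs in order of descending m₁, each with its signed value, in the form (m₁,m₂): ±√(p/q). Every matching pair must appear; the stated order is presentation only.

(1,0): +√(15/28)

Admissible pairs with m₁+m₂ = M = 1: (0,1), (1,0), (2,-1)
  (m₁,m₂)=(2,-1): CG² = 3/28, CG = +√(3/28)
  (m₁,m₂)=(1,0): CG² = 15/28, CG = +√(15/28)   ← matches the target
  (m₁,m₂)=(0,1): CG² = 5/14, CG = +√(5/14)
Pairs with CG² = 15/28: (1,0): +√(15/28)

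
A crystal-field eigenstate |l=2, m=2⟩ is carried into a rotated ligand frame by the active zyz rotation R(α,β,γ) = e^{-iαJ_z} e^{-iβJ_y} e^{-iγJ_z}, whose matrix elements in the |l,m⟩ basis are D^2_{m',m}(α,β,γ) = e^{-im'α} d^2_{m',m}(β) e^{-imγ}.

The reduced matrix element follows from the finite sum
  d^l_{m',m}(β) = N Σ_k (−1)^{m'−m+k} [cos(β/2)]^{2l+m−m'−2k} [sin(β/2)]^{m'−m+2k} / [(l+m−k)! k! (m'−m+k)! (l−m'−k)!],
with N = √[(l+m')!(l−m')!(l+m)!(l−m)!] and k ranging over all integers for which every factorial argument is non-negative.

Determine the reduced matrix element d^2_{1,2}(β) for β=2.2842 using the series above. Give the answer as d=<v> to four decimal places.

d^2_{1,2}(β=2.2842) via the finite sum:
Half-angle: c=0.415685, s=0.909508. N=√(6·1·24·1)=12.000000
k∈{1} keeps every argument non-negative
  k=1: (−1)^0·12.0000/(6)·0.4157^3·0.9095^1 = +0.130657
d^2_{1,2}(2.2842) = +0.130657

d=0.1307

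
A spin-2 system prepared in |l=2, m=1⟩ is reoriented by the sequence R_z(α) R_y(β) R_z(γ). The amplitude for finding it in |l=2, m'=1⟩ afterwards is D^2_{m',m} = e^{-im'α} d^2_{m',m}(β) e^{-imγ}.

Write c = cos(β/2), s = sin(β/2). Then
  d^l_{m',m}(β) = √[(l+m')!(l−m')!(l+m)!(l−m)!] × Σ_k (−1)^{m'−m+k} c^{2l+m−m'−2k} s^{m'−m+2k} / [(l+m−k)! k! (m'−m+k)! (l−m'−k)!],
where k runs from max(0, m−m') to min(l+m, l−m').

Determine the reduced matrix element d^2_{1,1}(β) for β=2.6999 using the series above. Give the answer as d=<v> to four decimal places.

d^2_{1,1}(β=2.6999) via the finite sum:
Half-angle: c=0.219055, s=0.975712. N=√(6·1·6·1)=6.000000
The bounds max(0,m−m')=0 and min(l+m,l−m')=1 give 2 terms
  k=0: (−1)^0·6.0000/(6)·0.2191^4·0.9757^0 = +0.002303
  k=1: (−1)^1·6.0000/(2)·0.2191^2·0.9757^2 = -0.137048
d^2_{1,1}(2.6999) = +0.002303 -0.137048 = -0.134746

d=-0.1347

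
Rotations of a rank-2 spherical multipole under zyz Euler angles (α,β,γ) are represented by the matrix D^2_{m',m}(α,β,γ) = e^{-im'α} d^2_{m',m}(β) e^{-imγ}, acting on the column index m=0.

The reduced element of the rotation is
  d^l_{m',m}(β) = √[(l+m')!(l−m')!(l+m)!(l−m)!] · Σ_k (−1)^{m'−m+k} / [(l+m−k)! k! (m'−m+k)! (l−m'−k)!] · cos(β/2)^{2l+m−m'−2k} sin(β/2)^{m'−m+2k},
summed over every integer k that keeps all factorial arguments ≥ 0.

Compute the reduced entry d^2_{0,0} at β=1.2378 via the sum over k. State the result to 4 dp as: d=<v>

d=-0.3397

d^2_{0,0}(β=1.2378) via the finite sum:
Half-angle: c=0.814517, s=0.580140. N=√(2·2·2·2)=4.000000
The bounds max(0,m−m')=0 and min(l+m,l−m')=2 give 3 terms
  k=0: (−1)^0·4.0000/(4)·0.8145^4·0.5801^0 = +0.440150
  k=1: (−1)^1·4.0000/(1)·0.8145^2·0.5801^2 = -0.893152
  k=2: (−1)^2·4.0000/(4)·0.8145^0·0.5801^4 = +0.113274
d^2_{0,0}(1.2378) = +0.440150 -0.893152 +0.113274 = -0.339728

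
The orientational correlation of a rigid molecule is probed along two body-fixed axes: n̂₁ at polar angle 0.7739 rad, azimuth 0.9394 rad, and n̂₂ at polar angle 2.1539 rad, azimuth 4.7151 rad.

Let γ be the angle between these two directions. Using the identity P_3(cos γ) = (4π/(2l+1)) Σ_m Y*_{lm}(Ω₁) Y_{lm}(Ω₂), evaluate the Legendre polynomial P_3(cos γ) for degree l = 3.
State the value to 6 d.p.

-0.315668

Term-by-term m-sum for l=3 (normalisation 4π/7 = 1.795196):
  m=-3: (-0.135068+0.045269i) × (-0.001974-0.242681i) = +0.011253+0.032689i  (running Σ = +0.011253+0.032689i)
  m=-2: (-0.108243+0.340251i) × (+0.392111-0.002126i) = -0.041720+0.133646i  (running Σ = -0.030467+0.166335i)
  m=-1: (+0.207661+0.283979i) × (+0.000377+0.139177i) = -0.039445+0.029009i  (running Σ = -0.069912+0.195344i)
  m=0: (-0.118104-0.000000i) × (+0.304949+0.000000i) = -0.036016-0.000000i  (running Σ = -0.105928+0.195344i)
  m=1: (-0.207661+0.283979i) × (-0.000377+0.139177i) = -0.039445-0.029009i  (running Σ = -0.145373+0.166335i)
  m=2: (-0.108243-0.340251i) × (+0.392111+0.002126i) = -0.041720-0.133646i  (running Σ = -0.187093+0.032689i)
  m=3: (+0.135068+0.045269i) × (+0.001974-0.242681i) = +0.011253-0.032689i  (running Σ = -0.175840+0.000000i)
Total Σ_m = -0.175840+0.000000i. Multiply by 1.795196: -0.315668+0.000000i. P_3(cos γ) = -0.315668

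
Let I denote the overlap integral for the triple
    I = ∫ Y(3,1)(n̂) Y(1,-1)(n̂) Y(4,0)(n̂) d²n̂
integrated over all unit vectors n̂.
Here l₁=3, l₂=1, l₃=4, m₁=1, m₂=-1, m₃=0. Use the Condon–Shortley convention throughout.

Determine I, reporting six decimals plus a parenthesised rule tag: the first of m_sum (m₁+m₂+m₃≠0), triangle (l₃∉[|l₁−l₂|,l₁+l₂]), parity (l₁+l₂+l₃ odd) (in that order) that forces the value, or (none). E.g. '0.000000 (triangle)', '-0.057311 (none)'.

Checks pass: Σm=0; 8 even; l₃=4∈[2,4].
(2·3+1)(2·1+1)(2·4+1) = 189
Δ: 0! 6! 2! / 9! → 1/252
sum: t=0:+1/36 = 1/36
3j²(3 1 4; 0 0 0) = Δ·Π!·Σ² = 4/63  (sign +1)
sum: t=0:+1/96 = 1/96
3j²(3 1 4; 1 -1 0) = Δ·Π!·Σ² = 1/42  (sign +1)
combine: 4πI² = 189·4/63·1/42 = 2/7
take √, sign +1: I = 0.15078601
No selection rule forces the value: the integral is nonzero (none).

0.150786 (none)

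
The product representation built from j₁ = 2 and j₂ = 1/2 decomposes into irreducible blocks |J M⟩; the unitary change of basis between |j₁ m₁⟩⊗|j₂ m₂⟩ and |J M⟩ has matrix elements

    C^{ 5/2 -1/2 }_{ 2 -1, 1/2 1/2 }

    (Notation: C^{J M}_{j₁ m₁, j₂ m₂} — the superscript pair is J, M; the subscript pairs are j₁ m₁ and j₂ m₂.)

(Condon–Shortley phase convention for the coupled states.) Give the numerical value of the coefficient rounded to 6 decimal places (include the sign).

+√(2/5) = +0.632456

√[6·0!4!1!/6! · 1!3!1!0!2!3!] = √(72/5)
  +(−1)^0/∏(0,0,3,1,1,0)! = 1/6  (running 1/6)
⟨..|..⟩ = √(72/5)·(1/6) = +0.632456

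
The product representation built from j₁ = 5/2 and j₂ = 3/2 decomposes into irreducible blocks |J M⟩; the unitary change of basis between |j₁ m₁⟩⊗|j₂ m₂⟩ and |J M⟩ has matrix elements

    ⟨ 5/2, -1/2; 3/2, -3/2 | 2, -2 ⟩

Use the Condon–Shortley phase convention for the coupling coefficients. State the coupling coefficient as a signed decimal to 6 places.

triangle: 2!·3!·1!/7! = 12/5040
(j±m)!: 2!·3!·0!·3!·0!·4! = 1728
prefactor² = (2J+1)·Δ·N² = 144/7
  k=0: +1/(0!·2!·3!·0!·0!·1!) = 1/12
Σ = 1/12  ⇒  CG² = 144/7·(1/12)² = 1/7
CG = +√(1/7) = +0.377964

+√(1/7) = +0.377964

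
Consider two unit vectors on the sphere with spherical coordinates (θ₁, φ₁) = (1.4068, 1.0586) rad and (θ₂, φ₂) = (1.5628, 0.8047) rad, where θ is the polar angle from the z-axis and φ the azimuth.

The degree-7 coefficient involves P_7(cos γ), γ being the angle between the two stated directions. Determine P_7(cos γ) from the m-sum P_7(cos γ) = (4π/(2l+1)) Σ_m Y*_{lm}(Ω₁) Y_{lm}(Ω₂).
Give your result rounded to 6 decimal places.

Term-by-term m-sum for l=7 (normalisation 4π/15 = 0.837758):
  m=-7: Y*=(0.195325, 0.410858)  Y=(0.397898, 0.302663)  product (-0.046632, 0.222597)
  m=-6: Y*=(0.281020, 0.019256)  Y=(0.001728, 0.014858)  product (0.000200, 0.004209)
  m=-5: Y*=(-0.122940, 0.187396)  Y=(0.233018, -0.282971)  product (0.024381, 0.078455)
  m=-4: Y*=(0.138548, 0.267438)  Y=(0.017545, -0.001357)  product (0.002794, 0.004504)
  m=-3: Y*=(-0.142532, -0.004878)  Y=(-0.247505, -0.220381)  product (0.034202, 0.032619)
  m=-2: Y*=(-0.157222, 0.258517)  Y=(-0.000724, -0.018742)  product (0.004959, 0.002760)
  m=-1: Y*=(-0.053899, -0.095864)  Y=(-0.221039, 0.229741)  product (0.033938, 0.008807)
  m=+0: Y*=(-0.301984, -0.000000)  Y=(-0.019100, 0.000000)  product (0.005768, 0.000000)
  m=+1: Y*=(0.053899, -0.095864)  Y=(0.221039, 0.229741)  product (0.033938, -0.008807)
  m=+2: Y*=(-0.157222, -0.258517)  Y=(-0.000724, 0.018742)  product (0.004959, -0.002760)
  m=+3: Y*=(0.142532, -0.004878)  Y=(0.247505, -0.220381)  product (0.034202, -0.032619)
  m=+4: Y*=(0.138548, -0.267438)  Y=(0.017545, 0.001357)  product (0.002794, -0.004504)
  m=+5: Y*=(0.122940, 0.187396)  Y=(-0.233018, -0.282971)  product (0.024381, -0.078455)
  m=+6: Y*=(0.281020, -0.019256)  Y=(0.001728, -0.014858)  product (0.000200, -0.004209)
  m=+7: Y*=(-0.195325, 0.410858)  Y=(-0.397898, 0.302663)  product (-0.046632, -0.222597)
Accumulated sum (0.113450, 0.000000); after 4π/(2l+1) scaling, (0.095044, 0.000000) ⇒ P_7 = 0.095044

0.095044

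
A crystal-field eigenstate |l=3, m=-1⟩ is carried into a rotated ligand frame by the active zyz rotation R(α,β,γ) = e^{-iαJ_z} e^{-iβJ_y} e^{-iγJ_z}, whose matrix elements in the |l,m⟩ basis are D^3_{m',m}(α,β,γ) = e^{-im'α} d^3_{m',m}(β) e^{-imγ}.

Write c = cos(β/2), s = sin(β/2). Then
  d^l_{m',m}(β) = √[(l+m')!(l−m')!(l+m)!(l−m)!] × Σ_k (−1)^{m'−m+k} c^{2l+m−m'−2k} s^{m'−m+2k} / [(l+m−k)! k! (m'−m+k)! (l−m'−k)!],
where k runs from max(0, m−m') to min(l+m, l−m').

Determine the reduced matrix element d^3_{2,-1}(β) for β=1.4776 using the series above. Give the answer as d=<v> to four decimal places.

d^3_{2,-1}(β=1.4776) via the finite sum:
Half-angle: c=0.739277, s=0.673401. N=√(120·1·2·24)=75.894664
Admissible k: 0..1 (factorial args all ≥0)
  k=0: (−1)^3·75.8947/(12)·0.7393^3·0.6734^3 = -0.780322
  k=1: (−1)^4·75.8947/(24)·0.7393^1·0.6734^5 = +0.323726
d^3_{2,-1}(1.4776) = -0.780322 +0.323726 = -0.456596

d=-0.4566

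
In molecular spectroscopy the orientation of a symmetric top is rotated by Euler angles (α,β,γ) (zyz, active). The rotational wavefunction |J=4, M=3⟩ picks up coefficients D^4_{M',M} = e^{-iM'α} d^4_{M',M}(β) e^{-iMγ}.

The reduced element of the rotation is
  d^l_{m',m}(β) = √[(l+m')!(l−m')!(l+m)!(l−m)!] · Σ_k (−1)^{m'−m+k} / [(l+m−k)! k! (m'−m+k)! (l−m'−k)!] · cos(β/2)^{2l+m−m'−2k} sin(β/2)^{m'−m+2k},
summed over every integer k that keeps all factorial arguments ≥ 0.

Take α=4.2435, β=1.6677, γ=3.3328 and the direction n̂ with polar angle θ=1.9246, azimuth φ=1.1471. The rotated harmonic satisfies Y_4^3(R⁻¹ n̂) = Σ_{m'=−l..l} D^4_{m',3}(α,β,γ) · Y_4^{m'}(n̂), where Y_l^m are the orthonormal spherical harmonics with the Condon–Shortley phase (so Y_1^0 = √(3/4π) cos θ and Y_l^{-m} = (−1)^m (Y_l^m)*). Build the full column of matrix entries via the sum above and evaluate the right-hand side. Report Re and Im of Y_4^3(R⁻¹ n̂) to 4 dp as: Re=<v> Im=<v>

Re=-0.0612 Im=0.0717

Need the full column D^4_{m',3} for m'=−4..4 at α=4.2435, β=1.6677, γ=3.3328.
cos(β/2)=0.672030, sin(β/2)=0.740524
d^4_{-4,3}: single k=7 term ⇒ +0.232118;  D = +0.178663+0.148183i
d^4_{-3,3}: k∈[6..7] ⇒ +0.521327 -0.090430 = +0.430897;  D = -0.395272+0.171559i
d^4_{-2,3}: k∈[5..6] ⇒ +0.758660 -0.307063 = +0.451597;  D = +0.026807-0.450800i
d^4_{-1,3}: k∈[4..5] ⇒ +0.811390 -0.591130 = +0.220261;  D = +0.190233+0.111023i
d^4_{0,3}: k∈[3..4] ⇒ +0.658604 -0.799697 = -0.141094;  D = +0.118510-0.076568i
d^4_{1,3}: k∈[2..3] ⇒ +0.400940 -0.811390 = -0.410450;  D = +0.042909+0.408201i
d^4_{2,3}: k∈[1..2] ⇒ +0.171523 -0.624806 = -0.453283;  D = -0.423559-0.161442i
d^4_{3,3}: k∈[0..1] ⇒ +0.041601 -0.353596 = -0.311995;  D = +0.230871-0.209856i
d^4_{4,3}: single k=0 term ⇒ -0.129659;  D = +0.034442+0.125001i
Y_4^{m'}(θ=1.9246,φ=1.1471) and Σ D·Y over m':
  (+0.1787+0.1482i)·(-0.0424+0.3400i)  (-0.3953+0.1716i)·(+0.3420-0.1057i)  (+0.0268-0.4508i)·(+0.0311+0.0352i)  (+0.1902+0.1110i)·(+0.1365-0.3027i)  (+0.1185-0.0766i)·(-0.0102+0.0000i)  (+0.0429+0.4082i)·(-0.1365-0.3027i)  (-0.4236-0.1614i)·(+0.0311-0.0352i)  (+0.2309-0.2099i)·(-0.3420-0.1057i)  (+0.0344+0.1250i)·(-0.0424-0.3400i)
Y_4^3(R⁻¹ n̂) = -0.061188+0.071742i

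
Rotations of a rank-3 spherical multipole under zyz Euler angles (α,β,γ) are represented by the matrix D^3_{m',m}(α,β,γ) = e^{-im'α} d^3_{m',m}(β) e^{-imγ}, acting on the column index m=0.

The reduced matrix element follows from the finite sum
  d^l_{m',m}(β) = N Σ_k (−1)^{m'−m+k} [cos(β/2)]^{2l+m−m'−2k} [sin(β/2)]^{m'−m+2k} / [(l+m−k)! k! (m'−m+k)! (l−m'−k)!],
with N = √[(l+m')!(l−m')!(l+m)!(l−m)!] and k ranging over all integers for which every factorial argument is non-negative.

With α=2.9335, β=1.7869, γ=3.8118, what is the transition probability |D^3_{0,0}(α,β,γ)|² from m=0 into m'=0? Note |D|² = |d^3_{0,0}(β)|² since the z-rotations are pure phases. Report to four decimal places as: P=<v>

D^3_{0,0}(2.9335,1.7869,3.8118) = e^{-i·0·2.9335}·d^3_{0,0}(1.7869)·e^{-i·0·3.8118}. Compute d first:
c=cos(1.786900/2)=0.626727, s=sin(1.786900/2)=0.779239; N=√[6·6·6·6]=36.000000
k: max(0,(0)−(0))=0 … min(3+(0),3−(0))=3
  k=0: (−1)^0·36.0000/(36)·0.6267^6·0.7792^0 = +0.060600
  k=1: (−1)^1·36.0000/(4)·0.6267^4·0.7792^2 = -0.843137
  k=2: (−1)^2·36.0000/(4)·0.6267^2·0.7792^4 = +1.303412
  k=3: (−1)^3·36.0000/(36)·0.6267^0·0.7792^6 = -0.223884
d^3_{0,0}(1.7869) = +0.060600 -0.843137 +1.303412 -0.223884 = +0.296991
|D^3_{0,0}|² = |d^3_{0,0}(β)|² = (+0.296991)² = 0.088204 (the z-rotation phases have unit modulus)

P=0.0882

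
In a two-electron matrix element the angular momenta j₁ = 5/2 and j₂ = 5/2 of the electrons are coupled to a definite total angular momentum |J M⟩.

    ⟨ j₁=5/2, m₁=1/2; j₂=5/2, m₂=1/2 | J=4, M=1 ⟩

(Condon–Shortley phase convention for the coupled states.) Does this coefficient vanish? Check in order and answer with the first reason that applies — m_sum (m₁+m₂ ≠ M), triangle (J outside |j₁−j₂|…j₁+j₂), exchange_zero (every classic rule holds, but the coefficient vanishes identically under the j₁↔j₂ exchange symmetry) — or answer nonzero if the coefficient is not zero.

m-sum: m₁+m₂ = 1/2+1/2 = 1, M = 1  ✓
triangle: |j₁−j₂| = 0 ≤ J = 4 ≤ j₁+j₂ = 5  ✓
exchange: j₁=j₂ and m₁=m₂, and (−1)^(j₁+j₂−J) = (−1)^1 = −1 forces ⟨j₁m₁;j₂m₂|JM⟩ = −⟨j₂m₂;j₁m₁|JM⟩ = −⟨j₁m₁;j₂m₂|JM⟩ ⇒ the coefficient vanishes identically
Racah sum check: Σ_k collapses to 0 ⇒ CG = 0

exchange_zero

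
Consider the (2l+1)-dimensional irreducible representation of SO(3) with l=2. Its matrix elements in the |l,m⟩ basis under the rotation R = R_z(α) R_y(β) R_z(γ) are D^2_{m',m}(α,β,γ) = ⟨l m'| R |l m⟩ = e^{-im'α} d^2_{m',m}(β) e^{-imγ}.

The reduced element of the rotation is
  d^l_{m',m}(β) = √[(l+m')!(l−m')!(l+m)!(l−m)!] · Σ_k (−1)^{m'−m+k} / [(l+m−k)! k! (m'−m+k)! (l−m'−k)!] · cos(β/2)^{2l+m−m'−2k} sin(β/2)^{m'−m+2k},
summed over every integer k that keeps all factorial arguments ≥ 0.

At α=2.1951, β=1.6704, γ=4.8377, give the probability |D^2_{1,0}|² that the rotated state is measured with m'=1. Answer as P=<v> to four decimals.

D^2_{1,0}(2.1951,1.6704,4.8377) = e^{-i·1·2.1951}·d^2_{1,0}(1.6704)·e^{-i·0·4.8377}. Compute d first:
Half-angle: c=0.671029, s=0.741431. N=√(6·1·2·2)=4.898979
The bounds max(0,m−m')=0 and min(l+m,l−m')=1 give 2 terms
  k=0: (−1)^1·4.8990/(2)·0.6710^3·0.7414^1 = -0.548745
  k=1: (−1)^2·4.8990/(2)·0.6710^1·0.7414^3 = +0.669929
d^2_{1,0}(1.6704) = -0.548745 +0.669929 = +0.121184
|D^2_{1,0}|² = |d^2_{1,0}(β)|² = (+0.121184)² = 0.014686 (the z-rotation phases have unit modulus)

P=0.0147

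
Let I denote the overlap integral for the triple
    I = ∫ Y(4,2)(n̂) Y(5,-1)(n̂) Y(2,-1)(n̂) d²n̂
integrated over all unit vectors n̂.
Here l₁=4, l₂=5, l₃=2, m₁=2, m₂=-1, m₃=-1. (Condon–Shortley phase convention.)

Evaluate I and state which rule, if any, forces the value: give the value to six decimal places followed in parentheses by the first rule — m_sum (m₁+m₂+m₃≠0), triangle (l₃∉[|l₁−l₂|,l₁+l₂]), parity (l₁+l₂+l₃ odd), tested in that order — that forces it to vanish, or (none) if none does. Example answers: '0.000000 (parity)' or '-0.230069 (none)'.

0.000000 (parity)

L=11 odd ⇒ parity kills the (l;000) factor ⇒ I = 0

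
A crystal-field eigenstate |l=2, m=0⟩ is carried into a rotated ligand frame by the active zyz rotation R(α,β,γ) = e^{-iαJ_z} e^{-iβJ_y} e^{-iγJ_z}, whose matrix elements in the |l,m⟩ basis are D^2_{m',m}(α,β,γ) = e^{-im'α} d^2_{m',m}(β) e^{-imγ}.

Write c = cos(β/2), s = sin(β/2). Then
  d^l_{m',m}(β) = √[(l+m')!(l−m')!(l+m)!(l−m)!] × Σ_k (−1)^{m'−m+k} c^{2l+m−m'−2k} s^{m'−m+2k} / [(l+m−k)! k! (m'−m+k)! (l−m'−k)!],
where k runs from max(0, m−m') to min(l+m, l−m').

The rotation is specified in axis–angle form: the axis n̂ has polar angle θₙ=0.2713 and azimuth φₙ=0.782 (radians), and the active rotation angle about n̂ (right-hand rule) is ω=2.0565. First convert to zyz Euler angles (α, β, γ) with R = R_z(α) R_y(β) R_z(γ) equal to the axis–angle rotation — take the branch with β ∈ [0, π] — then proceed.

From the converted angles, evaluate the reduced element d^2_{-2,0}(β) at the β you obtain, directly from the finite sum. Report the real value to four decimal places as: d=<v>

d=0.1222

Axis–angle → zyz. n̂ = (sinθₙcosφₙ, sinθₙsinφₙ, cosθₙ) = (+0.190136, +0.188848, +0.963423), ω = 2.0565.
R = I cosω + sinω [n̂]ₓ + (1−cosω) n̂n̂ᵀ gives
  R = [-0.413802, -0.799331, +0.435704; +0.904670, -0.414518, +0.098730; +0.101689, +0.435023, +0.894659]
β = atan2(√(R₁₃²+R₂₃²), R₃₃) = 0.463129; α = atan2(R₂₃, R₁₃) mod 2π = 0.222836; γ = atan2(R₃₂, −R₃₁) mod 2π = 1.800429
d^2_{-2,0}(β=0.4631) via the finite sum:
c=cos(0.463129/2)=0.973308, s=sin(0.463129/2)=0.229501; N=√[1·24·2·2]=9.797959
k: max(0,(0)−(-2))=2 … min(2+(0),2−(-2))=2
  k=2: (−1)^0·9.7980/(4)·0.9733^2·0.2295^2 = +0.122221
d^2_{-2,0}(0.4631) = +0.122221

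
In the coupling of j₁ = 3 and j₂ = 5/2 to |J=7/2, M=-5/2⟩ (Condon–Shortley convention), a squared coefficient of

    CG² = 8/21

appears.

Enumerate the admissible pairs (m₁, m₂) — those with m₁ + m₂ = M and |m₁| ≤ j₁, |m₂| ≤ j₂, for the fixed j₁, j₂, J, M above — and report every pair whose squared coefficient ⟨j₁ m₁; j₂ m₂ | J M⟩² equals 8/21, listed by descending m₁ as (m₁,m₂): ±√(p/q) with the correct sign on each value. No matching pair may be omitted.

(0,-5/2): +√(8/21)

Admissible pairs with m₁+m₂ = M = -5/2: (-3,1/2), (-2,-1/2), (-1,-3/2), (0,-5/2)
  (m₁,m₂)=(0,-5/2): CG² = 8/21, CG = +√(8/21)   ← matches the target
  (m₁,m₂)=(-1,-3/2): CG² = 10/63, CG = −√(10/63)
  (m₁,m₂)=(-2,-1/2): CG² = 2/63, CG = −√(2/63)
  (m₁,m₂)=(-3,1/2): CG² = 3/7, CG = +√(3/7)
Pairs with CG² = 8/21: (0,-5/2): +√(8/21)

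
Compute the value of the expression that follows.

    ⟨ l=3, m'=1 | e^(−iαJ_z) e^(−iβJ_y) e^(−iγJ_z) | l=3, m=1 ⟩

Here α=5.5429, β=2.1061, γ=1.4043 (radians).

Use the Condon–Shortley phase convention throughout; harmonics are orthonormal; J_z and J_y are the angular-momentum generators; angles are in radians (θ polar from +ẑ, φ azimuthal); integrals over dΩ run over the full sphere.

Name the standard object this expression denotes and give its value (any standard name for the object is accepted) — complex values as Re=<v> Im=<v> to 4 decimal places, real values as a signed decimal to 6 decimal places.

Wigner D-matrix element, Re=0.3860 Im=-0.3021

This is a Wigner D-matrix element — the rotation-matrix element ⟨l m'| R(α,β,γ) |l m⟩ in the angular-momentum basis.
First d^3_{1,1}(β=2.1061), then the phase factors e^{-i(1)α} and e^{-i(1)γ}:
With c≡cos(β/2)=0.494923 and s≡sin(β/2)=0.868937, N=[24·2·24·2]^{1/2}=48.000000
The bounds max(0,m−m')=0 and min(l+m,l−m')=2 give 3 terms
  k=0: (−1)^0·48.0000/(48)·0.4949^6·0.8689^0 = +0.014697
  k=1: (−1)^1·48.0000/(6)·0.4949^4·0.8689^2 = -0.362424
  k=2: (−1)^2·48.0000/(8)·0.4949^2·0.8689^4 = +0.837875
d^3_{1,1}(2.1061) = +0.014697 -0.362424 +0.837875 = +0.490148
Phases: e^{-i·(1)·5.5429}=+0.738276+0.674499i, e^{-i·(1)·1.4043}=+0.165728-0.986171i ⇒ D=+0.386004-0.302070i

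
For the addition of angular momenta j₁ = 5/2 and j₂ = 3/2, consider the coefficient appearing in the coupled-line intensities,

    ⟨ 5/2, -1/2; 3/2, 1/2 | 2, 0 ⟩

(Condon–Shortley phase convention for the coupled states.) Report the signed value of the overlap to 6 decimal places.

−√(1/14) = -0.267261

triangle: 2!·3!·1!/7! = 12/5040
(j±m)!: 2!·3!·2!·1!·2!·2! = 96
prefactor² = (2J+1)·Δ·N² = 8/7
  k=1: −1/(1!·1!·2!·1!·1!·0!) = -1/2
  k=2: +1/(2!·0!·1!·0!·2!·1!) = 1/4
Σ = -1/4  ⇒  CG² = 8/7·(-1/4)² = 1/14
CG = −√(1/14) = -0.267261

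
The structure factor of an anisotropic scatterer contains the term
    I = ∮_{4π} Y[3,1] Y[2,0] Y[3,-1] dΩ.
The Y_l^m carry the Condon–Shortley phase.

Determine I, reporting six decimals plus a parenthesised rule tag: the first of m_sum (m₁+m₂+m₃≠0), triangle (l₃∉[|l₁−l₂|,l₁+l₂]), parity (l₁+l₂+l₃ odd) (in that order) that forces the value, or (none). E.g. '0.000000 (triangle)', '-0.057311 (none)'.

-0.126157 (none)

Rules hold: Σm=0, L=8 even, 1≤3≤5.
N = 7·5·7 = 245
Δ = 2!·4!·2!/9! = 1/3780
Racah Σ t=0..2: t=0:+1/24 t=1:−1/4 t=2:+1/24 = -1/6
⇒ 3j(3 2 3; 0 0 0)² = 4/105, sgn +1
Racah Σ t=0..2: t=0:+1/16 t=1:−1/6 t=2:+1/96 = -3/32
⇒ 3j(3 2 3; 1 0 -1)² = 3/140, sgn -1
4πI² = N·(3j₀)²·(3jₘ)² = 1/5
I = -1·√(0.2/4π) = -0.12615663
No selection rule forces the value: the integral is nonzero (none).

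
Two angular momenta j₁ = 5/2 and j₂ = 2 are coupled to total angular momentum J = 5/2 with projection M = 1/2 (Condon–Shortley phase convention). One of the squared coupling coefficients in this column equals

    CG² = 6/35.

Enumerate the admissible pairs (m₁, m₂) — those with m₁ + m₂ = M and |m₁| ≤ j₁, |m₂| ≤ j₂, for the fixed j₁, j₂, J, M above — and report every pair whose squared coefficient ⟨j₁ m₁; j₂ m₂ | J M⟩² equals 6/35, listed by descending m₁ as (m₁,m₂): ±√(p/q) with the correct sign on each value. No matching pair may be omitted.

Admissible pairs with m₁+m₂ = M = 1/2: (-3/2,2), (-1/2,1), (1/2,0), (3/2,-1), (5/2,-2)
  (m₁,m₂)=(5/2,-2): CG² = 3/14, CG = +√(3/14)
  (m₁,m₂)=(3/2,-1): CG² = 6/35, CG = +√(6/35)   ← matches the target
  (m₁,m₂)=(1/2,0): CG² = 8/35, CG = −√(8/35)
  (m₁,m₂)=(-1/2,1): CG² = 0/1, CG = 0
  (m₁,m₂)=(-3/2,2): CG² = 27/70, CG = +√(27/70)
Pairs with CG² = 6/35: (3/2,-1): +√(6/35)

(3/2,-1): +√(6/35)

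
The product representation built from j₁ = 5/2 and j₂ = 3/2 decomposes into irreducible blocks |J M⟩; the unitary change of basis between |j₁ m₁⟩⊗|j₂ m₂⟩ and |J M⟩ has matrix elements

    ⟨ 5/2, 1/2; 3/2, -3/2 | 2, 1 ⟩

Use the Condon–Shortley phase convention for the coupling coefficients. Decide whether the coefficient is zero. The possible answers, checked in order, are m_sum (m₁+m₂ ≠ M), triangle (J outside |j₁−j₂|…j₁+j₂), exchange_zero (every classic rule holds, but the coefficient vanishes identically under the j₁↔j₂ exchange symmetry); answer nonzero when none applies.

m_sum

m-sum: m₁+m₂ = 1/2+(-3/2) = -1, M = 1  ✗ ⇒ coefficient is 0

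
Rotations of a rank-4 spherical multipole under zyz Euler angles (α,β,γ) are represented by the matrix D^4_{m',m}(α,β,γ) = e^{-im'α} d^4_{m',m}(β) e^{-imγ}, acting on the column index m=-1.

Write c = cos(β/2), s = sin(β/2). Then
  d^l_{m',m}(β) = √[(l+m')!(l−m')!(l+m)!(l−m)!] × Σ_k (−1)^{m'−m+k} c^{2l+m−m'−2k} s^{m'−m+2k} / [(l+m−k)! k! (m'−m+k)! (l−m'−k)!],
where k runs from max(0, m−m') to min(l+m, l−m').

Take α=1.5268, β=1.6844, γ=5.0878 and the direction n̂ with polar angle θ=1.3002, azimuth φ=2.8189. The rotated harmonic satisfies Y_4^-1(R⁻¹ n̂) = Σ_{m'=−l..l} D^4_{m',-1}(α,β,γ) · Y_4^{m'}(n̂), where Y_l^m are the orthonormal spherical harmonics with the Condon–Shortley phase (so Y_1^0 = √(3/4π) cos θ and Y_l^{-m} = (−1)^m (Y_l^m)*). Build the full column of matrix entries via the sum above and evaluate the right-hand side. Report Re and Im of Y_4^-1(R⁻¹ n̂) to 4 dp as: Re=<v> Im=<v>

Need the full column D^4_{m',-1} for m'=−4..4 at α=1.5268, β=1.6844, γ=5.0878.
cos(β/2)=0.665823, sin(β/2)=0.746110
d^4_{-4,-1}: single k=3 term ⇒ +0.406721;  D = +0.080574-0.398660i
d^4_{-3,-1}: k∈[2..3] ⇒ +0.384971 -0.805685 = -0.420713;  D = +0.408310+0.101402i
d^4_{-2,-1}: k∈[1..3] ⇒ +0.183633 -1.152944 +0.965172 = -0.004139;  D = +0.001173-0.003969i
d^4_{-1,-1}: k∈[0..3] ⇒ +0.038625 -0.727528 +1.827121 -0.764775 = +0.373443;  D = +0.353121+0.121511i
d^4_{0,-1}: k∈[0..3] ⇒ -0.193566 +1.458372 -1.831286 +0.383259 = -0.183221;  D = -0.067179+0.170461i
d^4_{1,-1}: k∈[0..3] ⇒ +0.485018 -1.827121 +1.147163 -0.096033 = -0.290973;  D = +0.265754+0.118490i
d^4_{2,-1}: k∈[0..2] ⇒ -0.768630 +1.447759 -0.363592 = +0.315537;  D = -0.141044+0.282260i
d^4_{3,-1}: k∈[0..1] ⇒ +0.805685 -0.607022 = +0.198663;  D = +0.173634+0.096532i
d^4_{4,-1}: single k=0 term ⇒ -0.510721;  D = -0.267555+0.435029i
Y_4^{m'}(θ=1.3002,φ=2.8189) and Σ D·Y over m':
  (+0.0806-0.3987i)·(+0.1055+0.3667i)  (+0.4083+0.1014i)·(-0.1697-0.2466i)  (+0.0012-0.0040i)·(-0.1240-0.0934i)  (+0.3531+0.1215i)·(+0.2889+0.0966i)  (-0.0672+0.1705i)·(+0.1095+0.0000i)  (+0.2658+0.1185i)·(-0.2889+0.0966i)  (-0.1410+0.2823i)·(-0.1240+0.0934i)  (+0.1736+0.0965i)·(+0.1697-0.2466i)  (-0.2676+0.4350i)·(+0.1055-0.3667i)
Y_4^-1(R⁻¹ n̂) = +0.280293+0.018671i

Re=0.2803 Im=0.0187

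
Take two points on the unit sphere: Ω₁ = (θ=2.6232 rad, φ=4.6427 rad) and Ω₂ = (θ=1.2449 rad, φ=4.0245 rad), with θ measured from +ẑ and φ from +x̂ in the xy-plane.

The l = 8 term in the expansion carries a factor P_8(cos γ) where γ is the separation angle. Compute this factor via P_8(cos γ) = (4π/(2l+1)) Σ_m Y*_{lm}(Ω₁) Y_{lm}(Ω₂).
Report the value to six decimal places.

Summing Y*_{l m}(θ₁,φ₁)·Y_{l m}(θ₂,φ₂) over m ∈ [−8, 8]; prefactor 4π/(2·8+1) = 0.739198:
  [-8]  conj(Y_{8,-8})(Ω₁) = 0.00159 - 0.00099j ; Y_{8,-8}(Ω₂) = 0.23773 - 0.23521j ; Δ = 0.00014 - 0.00061j
  [-7]  conj(Y_{8,-7})(Ω₁) = -0.00615 - 0.01160j ; Y_{8,-7}(Ω₂) = -0.44969 - 0.04641j ; Δ = 0.00223 + 0.00550j
  [-6]  conj(Y_{8,-6})(Ω₁) = -0.05252 + 0.02333j ; Y_{8,-6}(Ω₂) = 0.08078 + 0.12194j ; Δ = -0.00709 - 0.00452j
  [-5]  conj(Y_{8,-5})(Ω₁) = 0.05990 + 0.16490j ; Y_{8,-5}(Ω₂) = -0.08527 + 0.27775j ; Δ = -0.05091 + 0.00258j
  [-4]  conj(Y_{8,-4})(Ω₁) = 0.36040 - 0.10315j ; Y_{8,-4}(Ω₂) = 0.24752 - 0.10176j ; Δ = 0.07871 - 0.06220j
  [-3]  conj(Y_{8,-3})(Ω₁) = -0.10697 - 0.50417j ; Y_{8,-3}(Ω₂) = 0.15600 + 0.08378j ; Δ = 0.02555 - 0.08761j
  [-2]  conj(Y_{8,-2})(Ω₁) = -0.30686 + 0.04305j ; Y_{8,-2}(Ω₂) = -0.05801 - 0.29369j ; Δ = 0.03044 + 0.08762j
  [-1]  conj(Y_{8,-1})(Ω₁) = -0.01676 - 0.24016j ; Y_{8,-1}(Ω₂) = 0.07846 - 0.09547j ; Δ = -0.02424 - 0.01724j
  [+0]  conj(Y_{8,0})(Ω₁) = -0.40501 + 0.00000j ; Y_{8,0}(Ω₂) = -0.30502 + 0.00000j ; Δ = 0.12354 + 0.00000j
  [+1]  conj(Y_{8,1})(Ω₁) = 0.01676 - 0.24016j ; Y_{8,1}(Ω₂) = -0.07846 - 0.09547j ; Δ = -0.02424 + 0.01724j
  [+2]  conj(Y_{8,2})(Ω₁) = -0.30686 - 0.04305j ; Y_{8,2}(Ω₂) = -0.05801 + 0.29369j ; Δ = 0.03044 - 0.08762j
  [+3]  conj(Y_{8,3})(Ω₁) = 0.10697 - 0.50417j ; Y_{8,3}(Ω₂) = -0.15600 + 0.08378j ; Δ = 0.02555 + 0.08761j
  [+4]  conj(Y_{8,4})(Ω₁) = 0.36040 + 0.10315j ; Y_{8,4}(Ω₂) = 0.24752 + 0.10176j ; Δ = 0.07871 + 0.06220j
  [+5]  conj(Y_{8,5})(Ω₁) = -0.05990 + 0.16490j ; Y_{8,5}(Ω₂) = 0.08527 + 0.27775j ; Δ = -0.05091 - 0.00258j
  [+6]  conj(Y_{8,6})(Ω₁) = -0.05252 - 0.02333j ; Y_{8,6}(Ω₂) = 0.08078 - 0.12194j ; Δ = -0.00709 + 0.00452j
  [+7]  conj(Y_{8,7})(Ω₁) = 0.00615 - 0.01160j ; Y_{8,7}(Ω₂) = 0.44969 - 0.04641j ; Δ = 0.00223 - 0.00550j
  [+8]  conj(Y_{8,8})(Ω₁) = 0.00159 + 0.00099j ; Y_{8,8}(Ω₂) = 0.23773 + 0.23521j ; Δ = 0.00014 + 0.00061j
Σ over m = 0.23322 - 0.00000j; ×(4π/17) → 0.17240 - 0.00000j. Real part: 0.172397

0.172397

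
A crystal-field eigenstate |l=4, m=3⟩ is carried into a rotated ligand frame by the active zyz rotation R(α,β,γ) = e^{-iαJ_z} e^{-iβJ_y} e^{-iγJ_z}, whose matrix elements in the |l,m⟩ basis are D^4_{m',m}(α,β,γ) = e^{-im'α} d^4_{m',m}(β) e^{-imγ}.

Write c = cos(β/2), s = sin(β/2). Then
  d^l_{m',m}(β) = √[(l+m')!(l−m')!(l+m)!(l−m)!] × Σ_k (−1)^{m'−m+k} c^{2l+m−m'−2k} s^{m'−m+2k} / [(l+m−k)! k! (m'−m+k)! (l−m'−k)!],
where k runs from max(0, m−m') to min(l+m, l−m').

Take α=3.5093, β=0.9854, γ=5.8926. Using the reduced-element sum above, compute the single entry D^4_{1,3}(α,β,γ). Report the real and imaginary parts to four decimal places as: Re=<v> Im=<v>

First d^4_{1,3}(β=0.9854), then the phase factors e^{-i(1)α} and e^{-i(3)γ}:
Half-angle: c=0.881059, s=0.473006. N=√(120·6·5040·1)=1904.940944
The bounds max(0,m−m')=2 and min(l+m,l−m')=3 give 2 terms
  k=2: (−1)^0·1904.9409/(240)·0.8811^6·0.4730^2 = +0.830681
  k=3: (−1)^1·1904.9409/(144)·0.8811^4·0.4730^4 = -0.399032
d^4_{1,3}(0.9854) = +0.830681 -0.399032 = +0.431649
Attach z-rotation phases: D = e^{-i(1)(3.5093)}·(+0.431649)·e^{-i(3)(5.8926)} = -0.299477-0.310861i

Re=-0.2995 Im=-0.3109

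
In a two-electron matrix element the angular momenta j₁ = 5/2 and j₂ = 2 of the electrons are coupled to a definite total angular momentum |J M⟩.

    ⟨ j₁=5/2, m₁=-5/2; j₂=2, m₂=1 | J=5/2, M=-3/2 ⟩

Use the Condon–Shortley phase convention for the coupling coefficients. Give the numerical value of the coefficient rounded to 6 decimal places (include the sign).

+√(3/7) = +0.654654

√[6·2!3!2!/8! · 0!5!3!1!1!4!] = √(432/7)
  +(−1)^2/∏(2,0,3,1,0,1)! = 1/12  (running 1/12)
⟨..|..⟩ = √(432/7)·(1/12) = +0.654654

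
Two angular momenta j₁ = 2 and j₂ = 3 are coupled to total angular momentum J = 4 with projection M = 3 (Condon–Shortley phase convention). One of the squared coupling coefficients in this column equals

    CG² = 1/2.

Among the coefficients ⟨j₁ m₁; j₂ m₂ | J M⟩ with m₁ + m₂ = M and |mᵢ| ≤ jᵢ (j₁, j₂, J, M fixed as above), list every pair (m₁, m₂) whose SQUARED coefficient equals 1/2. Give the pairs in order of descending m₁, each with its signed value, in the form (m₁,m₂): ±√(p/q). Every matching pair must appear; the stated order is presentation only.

(2,1): +√(1/2)

Admissible pairs with m₁+m₂ = M = 3: (0,3), (1,2), (2,1)
  (m₁,m₂)=(2,1): CG² = 1/2, CG = +√(1/2)   ← matches the target
  (m₁,m₂)=(1,2): CG² = 1/20, CG = −√(1/20)
  (m₁,m₂)=(0,3): CG² = 9/20, CG = −√(9/20)
Pairs with CG² = 1/2: (2,1): +√(1/2)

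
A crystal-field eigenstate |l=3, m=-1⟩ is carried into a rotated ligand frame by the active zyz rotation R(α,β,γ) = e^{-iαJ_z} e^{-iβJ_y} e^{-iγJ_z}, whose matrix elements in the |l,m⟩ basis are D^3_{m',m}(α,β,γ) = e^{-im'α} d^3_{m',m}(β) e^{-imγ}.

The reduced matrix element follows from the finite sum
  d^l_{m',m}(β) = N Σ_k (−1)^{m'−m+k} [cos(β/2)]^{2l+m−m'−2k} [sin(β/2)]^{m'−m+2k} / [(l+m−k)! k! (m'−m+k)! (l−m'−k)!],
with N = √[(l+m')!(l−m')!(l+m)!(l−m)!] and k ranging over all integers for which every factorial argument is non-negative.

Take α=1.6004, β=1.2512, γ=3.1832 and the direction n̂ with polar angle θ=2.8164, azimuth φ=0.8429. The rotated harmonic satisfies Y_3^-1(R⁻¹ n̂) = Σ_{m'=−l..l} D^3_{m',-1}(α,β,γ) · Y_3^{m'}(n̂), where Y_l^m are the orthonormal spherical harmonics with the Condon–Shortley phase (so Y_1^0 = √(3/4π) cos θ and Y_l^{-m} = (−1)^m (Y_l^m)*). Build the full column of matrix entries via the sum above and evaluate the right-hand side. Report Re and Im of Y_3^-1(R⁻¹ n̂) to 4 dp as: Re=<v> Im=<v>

Need the full column D^3_{m',-1} for m'=−3..3 at α=1.6004, β=1.2512, γ=3.1832.
cos(β/2)=0.810612, sin(β/2)=0.585584
d^3_{-3,-1}: single k=2 term ⇒ +0.573424;  D = -0.074573+0.568554i
d^3_{-2,-1}: k∈[1..2] ⇒ +0.648118 -0.676450 = -0.028333;  D = -0.028189-0.002852i
d^3_{-1,-1}: k∈[0..2] ⇒ +0.283712 -1.184459 +0.463589 = -0.437157;  D = -0.031104+0.436050i
d^3_{0,-1}: k∈[0..2] ⇒ -0.709977 +1.111521 -0.193352 = +0.208192;  D = -0.208012-0.008660i
d^3_{1,-1}: k∈[0..2] ⇒ +0.888344 -0.618119 +0.040321 = +0.310546;  D = -0.003728+0.310524i
d^3_{2,-1}: k∈[0..1] ⇒ -0.676450 +0.176505 = -0.499945;  D = -0.499868+0.008799i
d^3_{3,-1}: single k=0 term ⇒ +0.299246;  D = -0.014120-0.298912i
Y_3^{m'}(θ=2.8164,φ=0.8429) and Σ D·Y over m':
  (-0.0746+0.5686i)·(-0.0111-0.0078i)  (-0.0282-0.0029i)·(+0.0113+0.0982i)  (-0.0311+0.4360i)·(+0.2397-0.2690i)  (-0.2080-0.0087i)·(-0.5268+0.0000i)  (-0.0037+0.3105i)·(-0.2397-0.2690i)  (-0.4999+0.0088i)·(+0.0113-0.0982i)  (-0.0141-0.2989i)·(+0.0111-0.0078i)
Y_3^-1(R⁻¹ n̂) = +0.301777+0.081447i

Re=0.3018 Im=0.0814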